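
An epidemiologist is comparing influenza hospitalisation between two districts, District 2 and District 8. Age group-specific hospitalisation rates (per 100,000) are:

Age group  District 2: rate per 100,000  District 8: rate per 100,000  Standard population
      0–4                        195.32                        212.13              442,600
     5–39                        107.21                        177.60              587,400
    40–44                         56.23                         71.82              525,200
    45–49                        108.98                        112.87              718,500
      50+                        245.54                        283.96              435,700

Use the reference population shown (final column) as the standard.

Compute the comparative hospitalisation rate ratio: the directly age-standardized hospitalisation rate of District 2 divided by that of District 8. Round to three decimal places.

Standard total = 2,709,400; weights = 0.1634, 0.2168, 0.1938, 0.2652, 0.1608.
District 2: 0.1634×195.32 + 0.2168×107.21 + 0.1938×56.23 + 0.2652×108.98 + 0.1608×245.54 = 134.4356 per 100,000.
District 8: 0.1634×212.13 + 0.2168×177.60 + 0.1938×71.82 + 0.2652×112.87 + 0.1608×283.96 = 162.6741 per 100,000.
Ratio = 134.4356 ÷ 162.6741 = 0.82641.

0.826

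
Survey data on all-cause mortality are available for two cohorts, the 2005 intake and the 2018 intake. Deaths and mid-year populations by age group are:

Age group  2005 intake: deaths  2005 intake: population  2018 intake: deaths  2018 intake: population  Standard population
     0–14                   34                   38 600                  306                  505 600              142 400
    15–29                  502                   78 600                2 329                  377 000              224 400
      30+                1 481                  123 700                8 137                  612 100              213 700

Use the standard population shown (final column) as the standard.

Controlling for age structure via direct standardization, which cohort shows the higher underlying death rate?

Age-specific rates per 100 000 for the 2005 intake: 88.08, 638.68, 1197.25.
For the 2018 intake: 60.52, 617.77, 1329.36.
Standard total = 580 500; weights = 0.2453, 0.3866, 0.3681.
The 2005 intake: 0.2453×88.08 + 0.3866×638.68 + 0.3681×1197.25 = 709.2415 per 100 000.
The 2018 intake: 0.2453×60.52 + 0.3866×617.77 + 0.3681×1329.36 = 743.0321 per 100 000.
The crude rates (837.28 vs 720.68) would put the 2005 intake higher, but that reflects its age composition; once standardized to a common age structure, the 2018 intake has the higher underlying rate.

2018 intake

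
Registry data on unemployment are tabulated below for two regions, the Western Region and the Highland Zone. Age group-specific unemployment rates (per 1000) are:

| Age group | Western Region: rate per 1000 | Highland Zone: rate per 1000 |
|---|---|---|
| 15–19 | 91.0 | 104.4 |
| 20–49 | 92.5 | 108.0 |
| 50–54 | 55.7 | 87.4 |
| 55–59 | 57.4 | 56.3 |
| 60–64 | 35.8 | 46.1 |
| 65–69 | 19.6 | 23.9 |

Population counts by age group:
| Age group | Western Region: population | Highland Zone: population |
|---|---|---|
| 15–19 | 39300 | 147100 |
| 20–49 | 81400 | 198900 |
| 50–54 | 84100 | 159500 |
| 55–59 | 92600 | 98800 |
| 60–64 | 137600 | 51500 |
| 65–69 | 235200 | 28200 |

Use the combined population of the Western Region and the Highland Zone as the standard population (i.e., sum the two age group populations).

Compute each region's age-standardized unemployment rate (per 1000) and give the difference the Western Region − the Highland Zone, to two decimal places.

-12.87

Combined standard total = 1354200; weights = 0.1376, 0.2070, 0.1799, 0.1413, 0.1396, 0.1945.
The Western Region: 0.1376×91.0 + 0.2070×92.5 + 0.1799×55.7 + 0.1413×57.4 + 0.1396×35.8 + 0.1945×19.6 = 58.6158 per 1000.
The Highland Zone: 0.1376×104.4 + 0.2070×108.0 + 0.1799×87.4 + 0.1413×56.3 + 0.1396×46.1 + 0.1945×23.9 = 71.4900 per 1000.
Difference = 58.6158 − 71.4900 = -12.8743.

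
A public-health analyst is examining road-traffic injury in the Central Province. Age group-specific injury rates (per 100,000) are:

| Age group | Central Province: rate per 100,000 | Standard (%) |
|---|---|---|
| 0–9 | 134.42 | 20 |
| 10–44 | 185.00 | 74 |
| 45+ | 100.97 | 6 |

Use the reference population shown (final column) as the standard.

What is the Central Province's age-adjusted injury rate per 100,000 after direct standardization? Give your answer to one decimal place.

Standard weights: 0.20, 0.74, 0.06.
Standardized rate: 0.2000×134.42 + 0.7400×185.00 + 0.0600×100.97 = 169.8422 per 100,000.

169.8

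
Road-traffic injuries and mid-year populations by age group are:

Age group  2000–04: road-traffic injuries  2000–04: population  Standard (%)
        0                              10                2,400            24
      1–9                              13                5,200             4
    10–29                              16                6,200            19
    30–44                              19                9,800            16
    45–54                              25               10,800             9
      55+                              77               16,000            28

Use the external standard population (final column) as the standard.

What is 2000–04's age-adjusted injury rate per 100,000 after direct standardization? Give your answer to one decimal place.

345.6

Age-specific rates per 100,000 for 2000–04: 416.67, 250.00, 258.06, 193.88, 231.48, 481.25.
Standard weights: 0.24, 0.04, 0.19, 0.16, 0.09, 0.28.
Standardized rate: 0.2400×416.67 + 0.0400×250.00 + 0.1900×258.06 + 0.1600×193.88 + 0.0900×231.48 + 0.2800×481.25 = 345.6360 per 100,000.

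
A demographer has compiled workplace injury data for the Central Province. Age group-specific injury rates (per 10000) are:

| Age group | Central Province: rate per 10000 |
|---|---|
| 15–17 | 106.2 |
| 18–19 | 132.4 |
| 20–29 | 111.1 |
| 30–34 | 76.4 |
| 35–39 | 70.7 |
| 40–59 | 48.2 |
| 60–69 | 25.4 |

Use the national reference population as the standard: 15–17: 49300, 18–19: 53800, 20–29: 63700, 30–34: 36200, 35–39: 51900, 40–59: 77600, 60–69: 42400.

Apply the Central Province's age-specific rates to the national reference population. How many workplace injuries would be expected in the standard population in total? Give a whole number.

3069

Expected workplace injuries = Σ (standard pop × age-specific rate ÷ 10000)
= 49300×106.2/10000 + 53800×132.4/10000 + 63700×111.1/10000 + 36200×76.4/10000 + 51900×70.7/10000 + 77600×48.2/10000 + 42400×25.4/10000
= 523.57 + 712.31 + 707.71 + 276.57 + 366.93 + 374.03 + 107.70 = 3068.81.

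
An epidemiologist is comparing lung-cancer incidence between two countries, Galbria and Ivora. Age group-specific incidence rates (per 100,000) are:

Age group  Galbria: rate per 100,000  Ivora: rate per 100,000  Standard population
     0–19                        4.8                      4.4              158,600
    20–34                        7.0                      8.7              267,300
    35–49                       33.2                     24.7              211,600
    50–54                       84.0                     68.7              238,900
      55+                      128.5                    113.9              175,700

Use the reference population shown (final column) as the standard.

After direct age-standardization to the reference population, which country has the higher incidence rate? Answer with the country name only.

Galbria

Standard total = 1,052,100; weights = 0.1507, 0.2541, 0.2011, 0.2271, 0.1670.
Galbria: 0.1507×4.8 + 0.2541×7.0 + 0.2011×33.2 + 0.2271×84.0 + 0.1670×128.5 = 49.7125 per 100,000.
Ivora: 0.1507×4.4 + 0.2541×8.7 + 0.2011×24.7 + 0.2271×68.7 + 0.1670×113.9 = 42.4622 per 100,000.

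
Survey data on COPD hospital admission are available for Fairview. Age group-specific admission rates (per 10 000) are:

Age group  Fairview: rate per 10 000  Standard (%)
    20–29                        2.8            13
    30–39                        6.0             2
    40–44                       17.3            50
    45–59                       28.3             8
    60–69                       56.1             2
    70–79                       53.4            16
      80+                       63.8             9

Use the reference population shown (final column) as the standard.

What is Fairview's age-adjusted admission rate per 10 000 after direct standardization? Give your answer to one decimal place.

26.8

Standard weights: 0.13, 0.02, 0.50, 0.08, 0.02, 0.16, 0.09.
Standardized rate: 0.1300×2.8 + 0.0200×6.0 + 0.5000×17.3 + 0.0800×28.3 + 0.0200×56.1 + 0.1600×53.4 + 0.0900×63.8 = 26.8060 per 10 000.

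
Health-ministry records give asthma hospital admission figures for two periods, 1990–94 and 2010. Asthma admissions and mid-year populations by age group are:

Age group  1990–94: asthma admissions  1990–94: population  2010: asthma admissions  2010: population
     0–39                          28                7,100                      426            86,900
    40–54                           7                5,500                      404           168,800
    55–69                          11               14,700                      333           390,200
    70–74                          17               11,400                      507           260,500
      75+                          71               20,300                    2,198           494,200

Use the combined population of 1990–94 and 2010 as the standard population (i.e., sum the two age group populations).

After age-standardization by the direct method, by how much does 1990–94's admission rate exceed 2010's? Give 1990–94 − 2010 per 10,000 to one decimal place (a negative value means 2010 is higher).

Age-specific rates per 10,000 for 1990–94: 39.44, 12.73, 7.48, 14.91, 34.98.
For 2010: 49.02, 23.93, 8.53, 19.46, 44.48.
Combined standard total = 1,459,600; weights = 0.0644, 0.1194, 0.2774, 0.1863, 0.3525.
1990–94: 0.0644×39.44 + 0.1194×12.73 + 0.2774×7.48 + 0.1863×14.91 + 0.3525×34.98 = 21.2419 per 10,000.
2010: 0.0644×49.02 + 0.1194×23.93 + 0.2774×8.53 + 0.1863×19.46 + 0.3525×44.48 = 27.6856 per 10,000.
Difference = 21.2419 − 27.6856 = -6.4436.

-6.4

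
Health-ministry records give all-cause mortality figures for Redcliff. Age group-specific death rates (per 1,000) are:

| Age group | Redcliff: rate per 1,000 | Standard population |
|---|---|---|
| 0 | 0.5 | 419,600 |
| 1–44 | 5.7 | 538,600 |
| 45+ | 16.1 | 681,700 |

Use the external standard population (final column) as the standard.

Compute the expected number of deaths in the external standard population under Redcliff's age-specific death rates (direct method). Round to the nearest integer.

14255

Expected deaths = Σ (standard pop × age-specific rate ÷ 1,000)
= 419,600×0.5/1,000 + 538,600×5.7/1,000 + 681,700×16.1/1,000
= 209.80 + 3070.02 + 10975.37 = 14255.19.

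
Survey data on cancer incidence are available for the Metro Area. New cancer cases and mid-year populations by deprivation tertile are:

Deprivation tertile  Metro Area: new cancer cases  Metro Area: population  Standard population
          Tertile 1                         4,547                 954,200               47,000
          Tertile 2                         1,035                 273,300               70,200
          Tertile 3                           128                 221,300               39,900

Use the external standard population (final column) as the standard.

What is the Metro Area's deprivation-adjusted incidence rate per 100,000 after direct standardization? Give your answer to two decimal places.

Deprivation-specific rates per 100,000 for the Metro Area: 476.52, 378.70, 57.84.
Standard total = 157,100; weights = 0.2992, 0.4468, 0.2540.
Standardized rate: 0.2992×476.52 + 0.4468×378.70 + 0.2540×57.84 = 326.4771 per 100,000.

326.48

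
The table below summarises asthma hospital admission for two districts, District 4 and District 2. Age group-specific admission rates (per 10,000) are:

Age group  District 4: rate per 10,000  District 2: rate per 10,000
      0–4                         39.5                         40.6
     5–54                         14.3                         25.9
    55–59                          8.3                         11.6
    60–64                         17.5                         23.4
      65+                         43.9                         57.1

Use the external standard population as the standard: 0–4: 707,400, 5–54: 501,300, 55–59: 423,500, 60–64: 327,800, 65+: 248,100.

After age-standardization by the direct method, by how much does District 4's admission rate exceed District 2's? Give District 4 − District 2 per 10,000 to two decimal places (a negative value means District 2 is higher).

Standard total = 2,208,100; weights = 0.3204, 0.2270, 0.1918, 0.1485, 0.1124.
District 4: 0.3204×39.5 + 0.2270×14.3 + 0.1918×8.3 + 0.1485×17.5 + 0.1124×43.9 = 25.0233 per 10,000.
District 2: 0.3204×40.6 + 0.2270×25.9 + 0.1918×11.6 + 0.1485×23.4 + 0.1124×57.1 = 31.0012 per 10,000.
Difference = 25.0233 − 31.0012 = -5.9779.

-5.98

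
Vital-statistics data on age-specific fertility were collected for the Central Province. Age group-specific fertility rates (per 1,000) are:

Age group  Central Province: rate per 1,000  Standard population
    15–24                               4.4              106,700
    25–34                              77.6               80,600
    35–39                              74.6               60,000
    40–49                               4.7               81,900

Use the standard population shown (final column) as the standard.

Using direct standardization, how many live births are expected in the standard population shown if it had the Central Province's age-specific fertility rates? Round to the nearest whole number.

11585

Expected live births = Σ (standard pop × age-specific rate ÷ 1,000)
= 106,700×4.4/1,000 + 80,600×77.6/1,000 + 60,000×74.6/1,000 + 81,900×4.7/1,000
= 469.48 + 6254.56 + 4476.00 + 384.93 = 11584.97.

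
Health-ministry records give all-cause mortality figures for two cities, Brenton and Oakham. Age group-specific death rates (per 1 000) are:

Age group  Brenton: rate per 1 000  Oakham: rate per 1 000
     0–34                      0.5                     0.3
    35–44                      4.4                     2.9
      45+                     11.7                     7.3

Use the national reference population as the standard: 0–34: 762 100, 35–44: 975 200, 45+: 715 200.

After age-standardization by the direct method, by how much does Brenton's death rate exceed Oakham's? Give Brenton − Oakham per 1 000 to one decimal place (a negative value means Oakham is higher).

Standard total = 2 452 500; weights = 0.3107, 0.3976, 0.2916.
Brenton: 0.3107×0.5 + 0.3976×4.4 + 0.2916×11.7 = 5.3169 per 1 000.
Oakham: 0.3107×0.3 + 0.3976×2.9 + 0.2916×7.3 = 3.3752 per 1 000.
Difference = 5.3169 − 3.3752 = 1.9417.

1.9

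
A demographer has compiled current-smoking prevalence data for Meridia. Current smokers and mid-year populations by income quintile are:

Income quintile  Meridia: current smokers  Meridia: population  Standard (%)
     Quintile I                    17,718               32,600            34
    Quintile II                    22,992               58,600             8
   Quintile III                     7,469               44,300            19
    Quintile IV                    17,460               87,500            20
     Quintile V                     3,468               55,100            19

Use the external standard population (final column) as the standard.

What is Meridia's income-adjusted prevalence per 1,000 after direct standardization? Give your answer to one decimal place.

300.1

Income-specific rates per 1,000 for Meridia: 543.497, 392.355, 168.600, 199.543, 62.940.
Standard weights: 0.34, 0.08, 0.19, 0.20, 0.19.
Standardized rate: 0.3400×543.497 + 0.0800×392.355 + 0.1900×168.600 + 0.2000×199.543 + 0.1900×62.940 = 300.0786 per 1,000.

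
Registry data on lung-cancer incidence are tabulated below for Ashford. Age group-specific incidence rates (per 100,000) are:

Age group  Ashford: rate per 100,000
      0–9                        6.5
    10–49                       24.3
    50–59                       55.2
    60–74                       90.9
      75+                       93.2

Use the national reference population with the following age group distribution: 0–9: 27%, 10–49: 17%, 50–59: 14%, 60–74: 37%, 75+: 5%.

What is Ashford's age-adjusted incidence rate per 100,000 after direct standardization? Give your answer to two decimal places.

Standard weights: 0.27, 0.17, 0.14, 0.37, 0.05.
Standardized rate: 0.2700×6.5 + 0.1700×24.3 + 0.1400×55.2 + 0.3700×90.9 + 0.0500×93.2 = 51.9070 per 100,000.

51.91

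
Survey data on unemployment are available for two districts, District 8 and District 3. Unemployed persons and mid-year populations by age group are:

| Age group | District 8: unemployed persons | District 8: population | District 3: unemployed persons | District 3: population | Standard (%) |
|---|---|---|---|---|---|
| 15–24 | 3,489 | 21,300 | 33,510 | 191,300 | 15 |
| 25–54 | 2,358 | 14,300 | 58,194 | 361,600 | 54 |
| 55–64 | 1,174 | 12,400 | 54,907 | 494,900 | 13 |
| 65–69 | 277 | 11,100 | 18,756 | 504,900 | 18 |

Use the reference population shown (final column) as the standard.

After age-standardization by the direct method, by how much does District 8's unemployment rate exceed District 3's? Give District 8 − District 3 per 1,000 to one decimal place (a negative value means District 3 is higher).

Age-specific rates per 1,000 for District 8: 163.803, 164.895, 94.677, 24.955.
For District 3: 175.170, 160.935, 110.946, 37.148.
Standard weights: 0.15, 0.54, 0.13, 0.18.
District 8: 0.1500×163.803 + 0.5400×164.895 + 0.1300×94.677 + 0.1800×24.955 = 130.4137 per 1,000.
District 3: 0.1500×175.170 + 0.5400×160.935 + 0.1300×110.946 + 0.1800×37.148 = 134.2898 per 1,000.
Difference = 130.4137 − 134.2898 = -3.8761.

-3.9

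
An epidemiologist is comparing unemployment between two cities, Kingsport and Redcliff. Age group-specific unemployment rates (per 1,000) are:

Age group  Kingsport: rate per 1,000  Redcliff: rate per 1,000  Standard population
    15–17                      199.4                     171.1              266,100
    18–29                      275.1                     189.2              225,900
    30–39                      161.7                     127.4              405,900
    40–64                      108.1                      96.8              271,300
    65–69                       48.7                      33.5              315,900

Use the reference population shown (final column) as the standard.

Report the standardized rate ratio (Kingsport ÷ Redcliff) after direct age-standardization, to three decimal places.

1.276

Standard total = 1,485,100; weights = 0.1792, 0.1521, 0.2733, 0.1827, 0.2127.
Kingsport: 0.1792×199.4 + 0.1521×275.1 + 0.2733×161.7 + 0.1827×108.1 + 0.2127×48.7 = 151.8762 per 1,000.
Redcliff: 0.1792×171.1 + 0.1521×189.2 + 0.2733×127.4 + 0.1827×96.8 + 0.2127×33.5 = 119.0668 per 1,000.
Ratio = 151.8762 ÷ 119.0668 = 1.27555.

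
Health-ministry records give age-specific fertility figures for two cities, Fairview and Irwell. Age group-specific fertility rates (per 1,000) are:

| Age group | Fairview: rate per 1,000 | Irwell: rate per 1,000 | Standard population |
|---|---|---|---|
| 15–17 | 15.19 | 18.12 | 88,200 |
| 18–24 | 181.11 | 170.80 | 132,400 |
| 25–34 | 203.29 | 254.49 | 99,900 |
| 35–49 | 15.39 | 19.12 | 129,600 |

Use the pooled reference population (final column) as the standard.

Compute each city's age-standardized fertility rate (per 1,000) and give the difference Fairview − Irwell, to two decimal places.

Standard total = 450,100; weights = 0.1960, 0.2942, 0.2220, 0.2879.
Fairview: 0.1960×15.19 + 0.2942×181.11 + 0.2220×203.29 + 0.2879×15.39 = 105.8030 per 1,000.
Irwell: 0.1960×18.12 + 0.2942×170.80 + 0.2220×254.49 + 0.2879×19.12 = 115.7823 per 1,000.
Difference = 105.8030 − 115.7823 = -9.9793.

-9.98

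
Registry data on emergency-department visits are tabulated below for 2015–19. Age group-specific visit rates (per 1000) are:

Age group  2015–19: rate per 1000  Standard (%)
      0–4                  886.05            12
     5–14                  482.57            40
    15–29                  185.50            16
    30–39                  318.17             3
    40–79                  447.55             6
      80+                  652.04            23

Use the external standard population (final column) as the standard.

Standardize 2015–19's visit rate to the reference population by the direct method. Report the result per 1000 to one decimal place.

Standard weights: 0.12, 0.40, 0.16, 0.03, 0.06, 0.23.
Standardized rate: 0.1200×886.05 + 0.4000×482.57 + 0.1600×185.50 + 0.0300×318.17 + 0.0600×447.55 + 0.2300×652.04 = 515.4013 per 1000.

515.4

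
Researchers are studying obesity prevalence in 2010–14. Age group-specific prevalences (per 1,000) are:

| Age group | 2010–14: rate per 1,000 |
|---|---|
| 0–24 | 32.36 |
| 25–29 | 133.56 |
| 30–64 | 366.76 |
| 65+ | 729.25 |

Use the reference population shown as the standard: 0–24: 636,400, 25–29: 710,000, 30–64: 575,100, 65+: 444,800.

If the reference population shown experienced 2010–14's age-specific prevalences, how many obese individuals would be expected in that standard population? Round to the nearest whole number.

650716

Expected obese individuals = Σ (standard pop × age-specific rate ÷ 1,000)
= 636,400×32.36/1,000 + 710,000×133.56/1,000 + 575,100×366.76/1,000 + 444,800×729.25/1,000
= 20593.90 + 94827.60 + 210923.68 + 324370.40 = 650715.58.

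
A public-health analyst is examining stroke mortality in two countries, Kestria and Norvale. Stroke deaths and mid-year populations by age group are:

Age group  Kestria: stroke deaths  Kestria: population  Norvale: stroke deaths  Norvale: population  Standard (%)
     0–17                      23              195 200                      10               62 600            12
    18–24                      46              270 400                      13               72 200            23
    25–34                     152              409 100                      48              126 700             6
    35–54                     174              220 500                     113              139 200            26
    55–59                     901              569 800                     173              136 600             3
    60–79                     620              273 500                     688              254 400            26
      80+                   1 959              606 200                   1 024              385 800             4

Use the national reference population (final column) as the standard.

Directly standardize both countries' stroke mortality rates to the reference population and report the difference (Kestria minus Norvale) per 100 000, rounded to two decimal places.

Age-specific rates per 100 000 for Kestria: 11.78, 17.01, 37.15, 78.91, 158.13, 226.69, 323.16.
For Norvale: 15.97, 18.01, 37.88, 81.18, 126.65, 270.44, 265.42.
Standard weights: 0.12, 0.23, 0.06, 0.26, 0.03, 0.26, 0.04.
Kestria: 0.1200×11.78 + 0.2300×17.01 + 0.0600×37.15 + 0.2600×78.91 + 0.0300×158.13 + 0.2600×226.69 + 0.0400×323.16 = 104.6828 per 100 000.
Norvale: 0.1200×15.97 + 0.2300×18.01 + 0.0600×37.88 + 0.2600×81.18 + 0.0300×126.65 + 0.2600×270.44 + 0.0400×265.42 = 114.1684 per 100 000.
Difference = 104.6828 − 114.1684 = -9.4856.

-9.49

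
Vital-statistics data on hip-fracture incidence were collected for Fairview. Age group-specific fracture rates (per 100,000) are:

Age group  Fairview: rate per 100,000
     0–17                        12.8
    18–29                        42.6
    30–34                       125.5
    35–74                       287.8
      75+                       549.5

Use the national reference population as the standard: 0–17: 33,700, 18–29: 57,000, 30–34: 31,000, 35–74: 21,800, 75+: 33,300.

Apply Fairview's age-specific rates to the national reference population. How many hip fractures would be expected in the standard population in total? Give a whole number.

Expected hip fractures = Σ (standard pop × age-specific rate ÷ 100,000)
= 33,700×12.8/100,000 + 57,000×42.6/100,000 + 31,000×125.5/100,000 + 21,800×287.8/100,000 + 33,300×549.5/100,000
= 4.31 + 24.28 + 38.91 + 62.74 + 182.98 = 313.22.

313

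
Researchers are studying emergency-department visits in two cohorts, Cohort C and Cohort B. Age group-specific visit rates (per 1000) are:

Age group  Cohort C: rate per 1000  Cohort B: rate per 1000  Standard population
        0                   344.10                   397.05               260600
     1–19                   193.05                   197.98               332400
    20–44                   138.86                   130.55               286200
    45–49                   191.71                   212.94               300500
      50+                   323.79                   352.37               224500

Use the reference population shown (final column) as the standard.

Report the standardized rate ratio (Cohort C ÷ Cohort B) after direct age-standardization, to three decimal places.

0.926

Standard total = 1404200; weights = 0.1856, 0.2367, 0.2038, 0.2140, 0.1599.
Cohort C: 0.1856×344.10 + 0.2367×193.05 + 0.2038×138.86 + 0.2140×191.71 + 0.1599×323.79 = 230.6536 per 1000.
Cohort B: 0.1856×397.05 + 0.2367×197.98 + 0.2038×130.55 + 0.2140×212.94 + 0.1599×352.37 = 249.0662 per 1000.
Ratio = 230.6536 ÷ 249.0662 = 0.92607.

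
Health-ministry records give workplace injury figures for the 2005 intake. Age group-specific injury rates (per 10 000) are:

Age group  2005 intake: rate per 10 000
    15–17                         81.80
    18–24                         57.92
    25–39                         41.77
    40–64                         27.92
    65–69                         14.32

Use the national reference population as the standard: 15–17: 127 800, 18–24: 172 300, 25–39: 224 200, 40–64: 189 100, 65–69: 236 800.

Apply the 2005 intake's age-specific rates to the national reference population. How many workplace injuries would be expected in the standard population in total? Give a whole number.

3847

Expected workplace injuries = Σ (standard pop × age-specific rate ÷ 10 000)
= 127 800×81.80/10 000 + 172 300×57.92/10 000 + 224 200×41.77/10 000 + 189 100×27.92/10 000 + 236 800×14.32/10 000
= 1045.40 + 997.96 + 936.48 + 527.97 + 339.10 = 3846.91.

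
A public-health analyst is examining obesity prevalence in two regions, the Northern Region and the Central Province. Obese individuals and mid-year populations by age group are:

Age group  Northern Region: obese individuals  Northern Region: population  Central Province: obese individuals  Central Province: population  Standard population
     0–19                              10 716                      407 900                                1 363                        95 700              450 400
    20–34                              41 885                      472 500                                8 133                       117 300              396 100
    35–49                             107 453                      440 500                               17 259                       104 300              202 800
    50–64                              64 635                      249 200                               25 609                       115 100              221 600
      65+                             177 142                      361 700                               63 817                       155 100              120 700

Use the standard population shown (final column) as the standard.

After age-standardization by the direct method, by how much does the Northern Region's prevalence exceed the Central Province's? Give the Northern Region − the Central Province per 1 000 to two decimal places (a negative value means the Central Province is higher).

Age-specific rates per 1 000 for the Northern Region: 26.271, 88.646, 243.934, 259.370, 489.748.
For the Central Province: 14.242, 69.335, 165.475, 222.493, 411.457.
Standard total = 1 391 600; weights = 0.3237, 0.2846, 0.1457, 0.1592, 0.0867.
The Northern Region: 0.3237×26.271 + 0.2846×88.646 + 0.1457×243.934 + 0.1592×259.370 + 0.0867×489.748 = 153.0640 per 1 000.
The Central Province: 0.3237×14.242 + 0.2846×69.335 + 0.1457×165.475 + 0.1592×222.493 + 0.0867×411.457 = 119.5775 per 1 000.
Difference = 153.0640 − 119.5775 = 33.4865.

33.49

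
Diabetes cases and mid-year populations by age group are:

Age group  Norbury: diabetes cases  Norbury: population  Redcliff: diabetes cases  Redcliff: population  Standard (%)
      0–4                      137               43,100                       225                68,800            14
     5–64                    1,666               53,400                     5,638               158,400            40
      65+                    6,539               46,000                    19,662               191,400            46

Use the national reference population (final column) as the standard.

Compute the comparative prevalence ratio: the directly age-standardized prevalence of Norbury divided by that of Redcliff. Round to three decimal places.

1.264

Age-specific rates per 1,000 for Norbury: 3.179, 31.199, 142.152.
For Redcliff: 3.270, 35.593, 102.727.
Standard weights: 0.14, 0.40, 0.46.
Norbury: 0.1400×3.179 + 0.4000×31.199 + 0.4600×142.152 = 78.3144 per 1,000.
Redcliff: 0.1400×3.270 + 0.4000×35.593 + 0.4600×102.727 = 61.9498 per 1,000.
Ratio = 78.3144 ÷ 61.9498 = 1.26416.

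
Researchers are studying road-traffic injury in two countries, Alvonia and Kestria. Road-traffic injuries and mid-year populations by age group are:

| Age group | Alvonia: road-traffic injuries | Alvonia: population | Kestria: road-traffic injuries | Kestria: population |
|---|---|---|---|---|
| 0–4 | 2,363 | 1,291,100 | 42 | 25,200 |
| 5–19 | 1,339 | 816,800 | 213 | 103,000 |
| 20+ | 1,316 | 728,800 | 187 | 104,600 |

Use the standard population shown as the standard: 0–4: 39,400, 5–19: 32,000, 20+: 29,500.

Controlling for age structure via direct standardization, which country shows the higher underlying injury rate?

Kestria

Age-specific rates per 100,000 for Alvonia: 183.02, 163.93, 180.57.
For Kestria: 166.67, 206.80, 178.78.
Standard total = 100,900; weights = 0.3905, 0.3171, 0.2924.
Alvonia: 0.3905×183.02 + 0.3171×163.93 + 0.2924×180.57 = 176.2513 per 100,000.
Kestria: 0.3905×166.67 + 0.3171×206.80 + 0.2924×178.78 = 182.9340 per 100,000.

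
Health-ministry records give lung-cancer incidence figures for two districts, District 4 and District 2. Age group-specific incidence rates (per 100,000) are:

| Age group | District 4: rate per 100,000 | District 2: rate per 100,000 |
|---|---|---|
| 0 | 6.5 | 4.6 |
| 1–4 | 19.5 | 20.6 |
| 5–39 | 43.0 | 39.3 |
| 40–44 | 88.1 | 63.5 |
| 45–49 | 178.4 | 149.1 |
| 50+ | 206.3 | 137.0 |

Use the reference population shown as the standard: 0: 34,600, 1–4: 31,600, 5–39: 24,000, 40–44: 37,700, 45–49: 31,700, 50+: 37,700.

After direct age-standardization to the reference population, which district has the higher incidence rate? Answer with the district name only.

Standard total = 197,300; weights = 0.1754, 0.1602, 0.1216, 0.1911, 0.1607, 0.1911.
District 4: 0.1754×6.5 + 0.1602×19.5 + 0.1216×43.0 + 0.1911×88.1 + 0.1607×178.4 + 0.1911×206.3 = 94.4108 per 100,000.
District 2: 0.1754×4.6 + 0.1602×20.6 + 0.1216×39.3 + 0.1911×63.5 + 0.1607×149.1 + 0.1911×137.0 = 71.1538 per 100,000.

District 4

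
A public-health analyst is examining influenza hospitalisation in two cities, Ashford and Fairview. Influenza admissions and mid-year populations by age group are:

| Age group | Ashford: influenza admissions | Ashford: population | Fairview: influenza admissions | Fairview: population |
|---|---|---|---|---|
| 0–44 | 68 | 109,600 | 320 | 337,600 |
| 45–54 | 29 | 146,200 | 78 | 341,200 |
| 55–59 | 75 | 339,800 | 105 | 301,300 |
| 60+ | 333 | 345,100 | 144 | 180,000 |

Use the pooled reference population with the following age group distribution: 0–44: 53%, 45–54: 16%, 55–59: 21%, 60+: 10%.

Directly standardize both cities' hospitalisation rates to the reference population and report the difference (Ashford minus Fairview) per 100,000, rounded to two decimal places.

Age-specific rates per 100,000 for Ashford: 62.04, 19.84, 22.07, 96.49.
For Fairview: 94.79, 22.86, 34.85, 80.00.
Standard weights: 0.53, 0.16, 0.21, 0.10.
Ashford: 0.5300×62.04 + 0.1600×19.84 + 0.2100×22.07 + 0.1000×96.49 = 50.3414 per 100,000.
Fairview: 0.5300×94.79 + 0.1600×22.86 + 0.2100×34.85 + 0.1000×80.00 = 69.2129 per 100,000.
Difference = 50.3414 − 69.2129 = -18.8715.

-18.87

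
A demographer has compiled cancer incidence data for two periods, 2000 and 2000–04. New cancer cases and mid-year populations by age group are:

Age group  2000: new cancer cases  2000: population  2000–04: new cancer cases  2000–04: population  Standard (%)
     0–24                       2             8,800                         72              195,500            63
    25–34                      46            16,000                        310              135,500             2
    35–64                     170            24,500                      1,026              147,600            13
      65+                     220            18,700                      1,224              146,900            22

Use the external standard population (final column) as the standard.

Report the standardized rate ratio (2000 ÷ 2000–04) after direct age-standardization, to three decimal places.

Age-specific rates per 100,000 for 2000: 22.73, 287.50, 693.88, 1176.47.
For 2000–04: 36.83, 228.78, 695.12, 833.22.
Standard weights: 0.63, 0.02, 0.13, 0.22.
2000: 0.6300×22.73 + 0.0200×287.50 + 0.1300×693.88 + 0.2200×1176.47 = 369.0958 per 100,000.
2000–04: 0.6300×36.83 + 0.0200×228.78 + 0.1300×695.12 + 0.2200×833.22 = 301.4519 per 100,000.
Ratio = 369.0958 ÷ 301.4519 = 1.22439.

1.224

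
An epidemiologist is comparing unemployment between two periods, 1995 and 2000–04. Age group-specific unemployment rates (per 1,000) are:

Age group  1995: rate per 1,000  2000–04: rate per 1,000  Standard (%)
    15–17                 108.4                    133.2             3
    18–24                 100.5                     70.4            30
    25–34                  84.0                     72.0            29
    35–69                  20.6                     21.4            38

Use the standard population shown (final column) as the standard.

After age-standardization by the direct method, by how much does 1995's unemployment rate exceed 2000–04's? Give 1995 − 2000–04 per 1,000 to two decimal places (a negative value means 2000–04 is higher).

Standard weights: 0.03, 0.30, 0.29, 0.38.
1995: 0.0300×108.4 + 0.3000×100.5 + 0.2900×84.0 + 0.3800×20.6 = 65.5900 per 1,000.
2000–04: 0.0300×133.2 + 0.3000×70.4 + 0.2900×72.0 + 0.3800×21.4 = 54.1280 per 1,000.
Difference = 65.5900 − 54.1280 = 11.4620.

11.46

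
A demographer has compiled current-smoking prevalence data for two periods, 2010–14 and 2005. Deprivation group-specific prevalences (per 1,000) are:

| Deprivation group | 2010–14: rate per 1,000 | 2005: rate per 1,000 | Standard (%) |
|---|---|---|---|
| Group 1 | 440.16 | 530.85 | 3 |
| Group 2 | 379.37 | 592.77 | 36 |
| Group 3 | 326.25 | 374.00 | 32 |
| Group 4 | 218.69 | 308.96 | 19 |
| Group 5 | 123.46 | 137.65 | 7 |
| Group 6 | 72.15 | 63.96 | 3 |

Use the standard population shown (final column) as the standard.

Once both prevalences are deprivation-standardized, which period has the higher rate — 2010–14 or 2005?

Standard weights: 0.03, 0.36, 0.32, 0.19, 0.07, 0.03.
2010–14: 0.0300×440.16 + 0.3600×379.37 + 0.3200×326.25 + 0.1900×218.69 + 0.0700×123.46 + 0.0300×72.15 = 306.5358 per 1,000.
2005: 0.0300×530.85 + 0.3600×592.77 + 0.3200×374.00 + 0.1900×308.96 + 0.0700×137.65 + 0.0300×63.96 = 419.2594 per 1,000.

2005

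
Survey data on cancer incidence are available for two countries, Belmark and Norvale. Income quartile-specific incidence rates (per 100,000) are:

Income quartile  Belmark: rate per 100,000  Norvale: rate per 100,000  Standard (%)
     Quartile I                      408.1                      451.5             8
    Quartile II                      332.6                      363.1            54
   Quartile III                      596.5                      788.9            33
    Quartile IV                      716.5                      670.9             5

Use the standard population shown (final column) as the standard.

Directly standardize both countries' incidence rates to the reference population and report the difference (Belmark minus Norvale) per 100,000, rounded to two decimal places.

-81.15

Standard weights: 0.08, 0.54, 0.33, 0.05.
Belmark: 0.0800×408.1 + 0.5400×332.6 + 0.3300×596.5 + 0.0500×716.5 = 444.9220 per 100,000.
Norvale: 0.0800×451.5 + 0.5400×363.1 + 0.3300×788.9 + 0.0500×670.9 = 526.0760 per 100,000.
Difference = 444.9220 − 526.0760 = -81.1540.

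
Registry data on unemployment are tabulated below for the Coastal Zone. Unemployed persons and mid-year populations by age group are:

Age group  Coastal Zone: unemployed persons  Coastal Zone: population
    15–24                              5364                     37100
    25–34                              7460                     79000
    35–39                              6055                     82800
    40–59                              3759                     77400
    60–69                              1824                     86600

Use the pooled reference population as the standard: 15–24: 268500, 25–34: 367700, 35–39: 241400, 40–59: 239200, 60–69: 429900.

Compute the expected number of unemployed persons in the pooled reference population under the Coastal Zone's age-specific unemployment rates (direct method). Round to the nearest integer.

111867

Age-specific rates per 1000 for the Coastal Zone: 144.582, 94.430, 73.128, 48.566, 21.062.
Expected unemployed persons = Σ (standard pop × age-specific rate ÷ 1000)
= 268500×144.582/1000 + 367700×94.430/1000 + 241400×73.128/1000 + 239200×48.566/1000 + 429900×21.062/1000
= 38820.32 + 34722.05 + 17653.10 + 11616.96 + 9054.71 = 111867.15.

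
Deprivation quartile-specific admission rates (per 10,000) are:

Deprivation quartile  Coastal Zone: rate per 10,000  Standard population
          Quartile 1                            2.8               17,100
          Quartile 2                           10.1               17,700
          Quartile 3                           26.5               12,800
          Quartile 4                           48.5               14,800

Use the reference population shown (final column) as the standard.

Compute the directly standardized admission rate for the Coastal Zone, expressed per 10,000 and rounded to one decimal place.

20.6

Standard total = 62,400; weights = 0.2740, 0.2837, 0.2051, 0.2372.
Standardized rate: 0.2740×2.8 + 0.2837×10.1 + 0.2051×26.5 + 0.2372×48.5 = 20.5713 per 10,000.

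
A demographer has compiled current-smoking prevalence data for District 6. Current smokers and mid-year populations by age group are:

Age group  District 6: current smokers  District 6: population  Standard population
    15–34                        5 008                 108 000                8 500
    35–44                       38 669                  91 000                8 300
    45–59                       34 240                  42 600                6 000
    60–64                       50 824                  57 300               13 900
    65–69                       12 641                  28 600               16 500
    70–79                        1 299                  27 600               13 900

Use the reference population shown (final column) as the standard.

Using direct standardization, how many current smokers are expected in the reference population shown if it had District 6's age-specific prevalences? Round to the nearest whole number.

Age-specific rates per 1 000 for District 6: 46.370, 424.934, 803.756, 886.981, 441.993, 47.065.
Expected current smokers = Σ (standard pop × age-specific rate ÷ 1 000)
= 8 500×46.370/1 000 + 8 300×424.934/1 000 + 6 000×803.756/1 000 + 13 900×886.981/1 000 + 16 500×441.993/1 000 + 13 900×47.065/1 000
= 394.15 + 3526.95 + 4822.54 + 12329.03 + 7292.88 + 654.21 = 29019.76.

29020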